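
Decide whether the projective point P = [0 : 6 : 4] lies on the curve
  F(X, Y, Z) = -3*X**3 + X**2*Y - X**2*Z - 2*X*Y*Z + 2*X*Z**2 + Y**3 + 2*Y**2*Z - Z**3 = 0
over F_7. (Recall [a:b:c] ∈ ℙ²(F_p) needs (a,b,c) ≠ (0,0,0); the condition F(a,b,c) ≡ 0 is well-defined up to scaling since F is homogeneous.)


F(0,6,4) ≡ 6 (mod 7); P is NOT on the curve.

Evaluate F(0, 6, 4) term-by-term (mod 7).
  -3*X**3 ↦ -3·0·1·1 = 0
  X**2*Y ↦ 1·0·6·1 = 0
  -X**2*Z ↦ -1·0·1·4 = 0
  -2*X*Y*Z ↦ -2·0·6·4 = 0
  2*X*Z**2 ↦ 2·0·1·16 = 0
  Y**3 ↦ 1·1·216·1 = 216
  2*Y**2*Z ↦ 2·1·36·4 = 288
  -Z**3 ↦ -1·1·1·64 = -64
Sum: F(0, 6, 4) = (0) + (0) + (0) + (0) + (0) + (216) + (288) + (-64) = 440.
Reducing mod 7: 440 ≡ 6 (mod 7).
Since F(a, b, c) ≡ 6 ≠ 0 (mod 7), P does NOT lie on the curve.


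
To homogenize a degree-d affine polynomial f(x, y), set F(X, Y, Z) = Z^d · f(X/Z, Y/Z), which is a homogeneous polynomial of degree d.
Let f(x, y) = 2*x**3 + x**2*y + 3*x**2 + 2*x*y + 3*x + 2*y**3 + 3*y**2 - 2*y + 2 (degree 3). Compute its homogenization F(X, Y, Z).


F(X, Y, Z) = 2*X**3 + X**2*Y + 3*X**2*Z + 2*X*Y*Z + 3*X*Z**2 + 2*Y**3 + 3*Y**2*Z - 2*Y*Z**2 + 2*Z**3

deg(f) = 3.
Substitute x = X/Z, y = Y/Z into f, then multiply by Z^3.
  monomial 2·x^3·y^0 ↦ 2·X^3·Y^0·Z^0.
  monomial 1·x^2·y^1 ↦ 1·X^2·Y^1·Z^0.
  monomial 3·x^2·y^0 ↦ 3·X^2·Y^0·Z^1.
  monomial 2·x^1·y^1 ↦ 2·X^1·Y^1·Z^1.
  monomial 3·x^1·y^0 ↦ 3·X^1·Y^0·Z^2.
  monomial 2·x^0·y^3 ↦ 2·X^0·Y^3·Z^0.
  monomial 3·x^0·y^2 ↦ 3·X^0·Y^2·Z^1.
  monomial -2·x^0·y^1 ↦ -2·X^0·Y^1·Z^2.
  monomial 2·x^0·y^0 ↦ 2·X^0·Y^0·Z^3.
Collecting: F(X, Y, Z) = 2*X**3 + X**2*Y + 3*X**2*Z + 2*X*Y*Z + 3*X*Z**2 + 2*Y**3 + 3*Y**2*Z - 2*Y*Z**2 + 2*Z**3.


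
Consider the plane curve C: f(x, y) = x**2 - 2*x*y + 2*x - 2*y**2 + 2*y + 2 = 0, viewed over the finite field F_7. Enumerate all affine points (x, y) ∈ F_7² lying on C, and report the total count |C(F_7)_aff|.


Affine F_7-points: {(2, 3)}; count = 1.

For each of the 49 pairs (x, y) ∈ F_7², evaluate f(x, y) mod 7. Record the zeros.
  x = 0: [0↦2, 1↦2, 2↦5, 3↦4, 4↦6, 5↦4, 6↦5]  zeros at y ∈ ∅
  x = 1: [0↦5, 1↦3, 2↦4, 3↦1, 4↦1, 5↦4, 6↦3]  zeros at y ∈ ∅
  x = 2: [0↦3, 1↦6, 2↦5, 3↦0, 4↦5, 5↦6, 6↦3]  zeros at y ∈ {3}
  x = 3: [0↦3, 1↦4, 2↦1, 3↦1, 4↦4, 5↦3, 6↦5]  zeros at y ∈ ∅
  x = 4: [0↦5, 1↦4, 2↦6, 3↦4, 4↦5, 5↦2, 6↦2]  zeros at y ∈ ∅
  x = 5: [0↦2, 1↦6, 2↦6, 3↦2, 4↦1, 5↦3, 6↦1]  zeros at y ∈ ∅
  x = 6: [0↦1, 1↦3, 2↦1, 3↦2, 4↦6, 5↦6, 6↦2]  zeros at y ∈ ∅
Collecting zeros: affine points = {(2, 3)}.
Total count |C(F_7)_aff| = 1.


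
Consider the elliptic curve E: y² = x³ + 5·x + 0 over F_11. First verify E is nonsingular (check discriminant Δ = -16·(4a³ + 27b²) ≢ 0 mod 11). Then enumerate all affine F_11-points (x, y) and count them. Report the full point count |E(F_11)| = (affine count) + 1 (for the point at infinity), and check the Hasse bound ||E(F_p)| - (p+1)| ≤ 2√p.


Affine points = {(0, 0), (3, 3), (3, 8), (6, 2), (6, 9), (7, 2), (7, 9), (9, 2), (9, 9), (10, 4), (10, 7)}; affine count = 11; |E(F_11)| = 12.

Discriminant check: Δ ∝ 4a³ + 27b² = 4·5³ + 27·0² = 4·125 + 27·0 ≡ 5 (mod 11). Nonzero ⇒ E is nonsingular.
For each x ∈ F_11, compute rhs = x³ + 5·x + 0 mod 11, then count y ∈ F_11 with y² ≡ rhs.
  x = 0: rhs = 0, matching y values: 0 (1 points).
  x = 1: rhs = 6, matching y values: none (0 points).
  x = 2: rhs = 7, matching y values: none (0 points).
  x = 3: rhs = 9, matching y values: 3, 8 (2 points).
  x = 4: rhs = 7, matching y values: none (0 points).
  x = 5: rhs = 7, matching y values: none (0 points).
  x = 6: rhs = 4, matching y values: 2, 9 (2 points).
  x = 7: rhs = 4, matching y values: 2, 9 (2 points).
  x = 8: rhs = 2, matching y values: none (0 points).
  x = 9: rhs = 4, matching y values: 2, 9 (2 points).
  x = 10: rhs = 5, matching y values: 4, 7 (2 points).
Total affine count: 11.
Full point count |E(F_11)| = 11 + 1 = 12.
Hasse bound: |12 − (11+1)| = |0| = 0 ≤ 2√11 ≈ 6.6332 ✓.


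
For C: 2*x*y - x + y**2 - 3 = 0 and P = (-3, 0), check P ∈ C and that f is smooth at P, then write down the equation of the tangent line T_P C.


Tangent line at P: -x - 6*y - 3 = 0.

Step 1: f(-3, 0) = 0, so P lies on C.
Step 2: partial derivatives
  f_x(x, y) = 2*y - 1, f_y(x, y) = 2*x + 2*y.
  f_x(P) = -1, f_y(P) = -6 (gradient nonzero, so P is smooth).
Step 3: tangent line at P: -1·(x − -3) + -6·(y − 0) = 0.
Expanding: -x - 6*y - 3 = 0.


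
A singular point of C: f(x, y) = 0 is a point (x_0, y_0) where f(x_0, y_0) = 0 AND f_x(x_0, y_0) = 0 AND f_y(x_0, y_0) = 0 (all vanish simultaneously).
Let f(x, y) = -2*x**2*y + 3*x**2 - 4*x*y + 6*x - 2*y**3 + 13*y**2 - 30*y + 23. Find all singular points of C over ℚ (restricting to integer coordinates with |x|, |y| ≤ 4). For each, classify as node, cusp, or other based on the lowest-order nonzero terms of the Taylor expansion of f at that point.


Singular points: {(-1, 2)}; classification: node.

Compute partial derivatives:
  f_x = -4*x*y + 6*x - 4*y + 6.
  f_y = -2*x**2 - 4*x - 6*y**2 + 26*y - 30.
Scan x_0 ∈ {−4, ..., 4}. For each x_0, f_y(x_0, y) is a polynomial in y; find its integer roots y ∈ {−4, ..., 4}, then test f_x and f at those candidates.
  x = -4: f_y(-4, y) = -6*y**2 + 26*y - 46; no integer root y with |y| ≤ 4.
  x = -3: f_y(-3, y) = -6*y**2 + 26*y - 36; no integer root y with |y| ≤ 4.
  x = -2: f_y(-2, y) = -6*y**2 + 26*y - 30; no integer root y with |y| ≤ 4.
  x = -1: f_y(-1, y) = -6*y**2 + 26*y - 28; vanishes at y ∈ {2}. (-1, 2): f_x = 0, f = 0 — SINGULAR.
  x = 0: f_y(0, y) = -6*y**2 + 26*y - 30; no integer root y with |y| ≤ 4.
  x = 1: f_y(1, y) = -6*y**2 + 26*y - 36; no integer root y with |y| ≤ 4.
  x = 2: f_y(2, y) = -6*y**2 + 26*y - 46; no integer root y with |y| ≤ 4.
  x = 3: f_y(3, y) = -6*y**2 + 26*y - 60; no integer root y with |y| ≤ 4.
  x = 4: f_y(4, y) = -6*y**2 + 26*y - 78; no integer root y with |y| ≤ 4.
Only singular point on the grid: (-1, 2).
Classify: substitute x = -1 + u, y = 2 + v and expand: f = -2*u**2*v - u**2 - 2*v**3 + v**2.
No constant or linear terms (consistent with a singular point). Quadratic part: -u**2 + v**2. Cubic part: -2*u**2*v - 2*v**3.
The quadratic part v**2 - u**2 = (v − u)(v + u) splits into two distinct linear factors, so there are two distinct tangent lines y − 2 = ±(x − -1) — this is a node (ordinary double point).
Classification: node.


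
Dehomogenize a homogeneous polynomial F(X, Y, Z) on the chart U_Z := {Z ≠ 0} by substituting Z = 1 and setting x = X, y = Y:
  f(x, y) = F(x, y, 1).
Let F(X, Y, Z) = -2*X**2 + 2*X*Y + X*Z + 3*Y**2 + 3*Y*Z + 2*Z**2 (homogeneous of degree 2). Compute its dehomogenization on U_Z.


f(x, y) = -2*x**2 + 2*x*y + x + 3*y**2 + 3*y + 2

On U_Z we set Z = 1. Each monomial c·X^i·Y^j·Z^k in F becomes c·x^i·y^j·1^k = c·x^i·y^j.
Substituting Z = 1: F(X, Y, 1) = -2*x**2 + 2*x*y + x + 3*y**2 + 3*y + 2.
Note: deg(f) ≤ deg(F) = 2; strict inequality happens when F is divisible by Z (lost terms).


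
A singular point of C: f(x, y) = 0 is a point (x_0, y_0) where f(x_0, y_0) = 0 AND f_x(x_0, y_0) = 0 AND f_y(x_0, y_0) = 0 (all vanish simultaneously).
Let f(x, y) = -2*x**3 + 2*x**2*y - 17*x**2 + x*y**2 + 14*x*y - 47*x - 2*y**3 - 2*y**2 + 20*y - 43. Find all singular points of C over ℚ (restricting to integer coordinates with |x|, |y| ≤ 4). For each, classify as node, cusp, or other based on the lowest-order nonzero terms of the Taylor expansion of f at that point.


Singular points: {(-3, -1)}; classification: node.

Compute partial derivatives:
  f_x = -6*x**2 + 4*x*y - 34*x + y**2 + 14*y - 47.
  f_y = 2*x**2 + 2*x*y + 14*x - 6*y**2 - 4*y + 20.
Scan x_0 ∈ {−4, ..., 4}. For each x_0, f_y(x_0, y) is a polynomial in y; find its integer roots y ∈ {−4, ..., 4}, then test f_x and f at those candidates.
  x = -4: f_y(-4, y) = -6*y**2 - 12*y - 4; no integer root y with |y| ≤ 4.
  x = -3: f_y(-3, y) = -6*y**2 - 10*y - 4; vanishes at y ∈ {-1}. (-3, -1): f_x = 0, f = 0 — SINGULAR.
  x = -2: f_y(-2, y) = -6*y**2 - 8*y; vanishes at y ∈ {0}. (-2, 0): f_x = -3 ≠ 0.
  x = -1: f_y(-1, y) = -6*y**2 - 6*y + 8; no integer root y with |y| ≤ 4.
  x = 0: f_y(0, y) = -6*y**2 - 4*y + 20; no integer root y with |y| ≤ 4.
  x = 1: f_y(1, y) = -6*y**2 - 2*y + 36; no integer root y with |y| ≤ 4.
  x = 2: f_y(2, y) = 56 - 6*y**2; no integer root y with |y| ≤ 4.
  x = 3: f_y(3, y) = -6*y**2 + 2*y + 80; no integer root y with |y| ≤ 4.
  x = 4: f_y(4, y) = -6*y**2 + 4*y + 108; no integer root y with |y| ≤ 4.
Only singular point on the grid: (-3, -1).
Classify: substitute x = -3 + u, y = -1 + v and expand: f = -2*u**3 + 2*u**2*v - u**2 + u*v**2 - 2*v**3 + v**2.
No constant or linear terms (consistent with a singular point). Quadratic part: -u**2 + v**2. Cubic part: -2*u**3 + 2*u**2*v + u*v**2 - 2*v**3.
The quadratic part v**2 - u**2 = (v − u)(v + u) splits into two distinct linear factors, so there are two distinct tangent lines y − -1 = ±(x − -3) — this is a node (ordinary double point).
Classification: node.


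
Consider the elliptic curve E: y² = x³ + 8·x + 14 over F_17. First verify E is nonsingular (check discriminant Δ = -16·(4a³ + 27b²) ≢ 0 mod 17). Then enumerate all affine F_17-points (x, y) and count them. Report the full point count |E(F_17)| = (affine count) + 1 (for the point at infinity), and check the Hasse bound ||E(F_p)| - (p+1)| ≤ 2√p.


Affine points = {(2, 2), (2, 15), (4, 5), (4, 12), (5, 3), (5, 14), (9, 4), (9, 13), (12, 6), (12, 11)}; affine count = 10; |E(F_17)| = 11.

Discriminant check: Δ ∝ 4a³ + 27b² = 4·8³ + 27·14² = 4·512 + 27·196 ≡ 13 (mod 17). Nonzero ⇒ E is nonsingular.
For each x ∈ F_17, compute rhs = x³ + 8·x + 14 mod 17, then count y ∈ F_17 with y² ≡ rhs.
  x = 0: rhs = 14, matching y values: none (0 points).
  x = 1: rhs = 6, matching y values: none (0 points).
  x = 2: rhs = 4, matching y values: 2, 15 (2 points).
  x = 3: rhs = 14, matching y values: none (0 points).
  x = 4: rhs = 8, matching y values: 5, 12 (2 points).
  x = 5: rhs = 9, matching y values: 3, 14 (2 points).
  x = 6: rhs = 6, matching y values: none (0 points).
  x = 7: rhs = 5, matching y values: none (0 points).
  x = 8: rhs = 12, matching y values: none (0 points).
  x = 9: rhs = 16, matching y values: 4, 13 (2 points).
  x = 10: rhs = 6, matching y values: none (0 points).
  x = 11: rhs = 5, matching y values: none (0 points).
  x = 12: rhs = 2, matching y values: 6, 11 (2 points).
  x = 13: rhs = 3, matching y values: none (0 points).
  x = 14: rhs = 14, matching y values: none (0 points).
  x = 15: rhs = 7, matching y values: none (0 points).
  x = 16: rhs = 5, matching y values: none (0 points).
Total affine count: 10.
Full point count |E(F_17)| = 10 + 1 = 11.
Hasse bound: |11 − (17+1)| = |-7| = 7 ≤ 2√17 ≈ 8.2462 ✓.


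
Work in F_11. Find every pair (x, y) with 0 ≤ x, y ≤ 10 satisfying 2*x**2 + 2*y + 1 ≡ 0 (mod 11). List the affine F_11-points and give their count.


Affine F_11-points: {(0, 5), (1, 4), (2, 1), (3, 7), (4, 0), (5, 2), (6, 2), (7, 0), (8, 7), (9, 1), (10, 4)}; count = 11.

For each of the 121 pairs (x, y) ∈ F_11², evaluate f(x, y) mod 11. Record the zeros.
  x = 0: [0↦1, 1↦3, 2↦5, 3↦7, 4↦9, 5↦0, 6↦2, 7↦4, 8↦6, 9↦8, 10↦10]  zeros at y ∈ {5}
  x = 1: [0↦3, 1↦5, 2↦7, 3↦9, 4↦0, 5↦2, 6↦4, 7↦6, 8↦8, 9↦10, 10↦1]  zeros at y ∈ {4}
  x = 2: [0↦9, 1↦0, 2↦2, 3↦4, 4↦6, 5↦8, 6↦10, 7↦1, 8↦3, 9↦5, 10↦7]  zeros at y ∈ {1}
  x = 3: [0↦8, 1↦10, 2↦1, 3↦3, 4↦5, 5↦7, 6↦9, 7↦0, 8↦2, 9↦4, 10↦6]  zeros at y ∈ {7}
  x = 4: [0↦0, 1↦2, 2↦4, 3↦6, 4↦8, 5↦10, 6↦1, 7↦3, 8↦5, 9↦7, 10↦9]  zeros at y ∈ {0}
  x = 5: [0↦7, 1↦9, 2↦0, 3↦2, 4↦4, 5↦6, 6↦8, 7↦10, 8↦1, 9↦3, 10↦5]  zeros at y ∈ {2}
  x = 6: [0↦7, 1↦9, 2↦0, 3↦2, 4↦4, 5↦6, 6↦8, 7↦10, 8↦1, 9↦3, 10↦5]  zeros at y ∈ {2}
  x = 7: [0↦0, 1↦2, 2↦4, 3↦6, 4↦8, 5↦10, 6↦1, 7↦3, 8↦5, 9↦7, 10↦9]  zeros at y ∈ {0}
  x = 8: [0↦8, 1↦10, 2↦1, 3↦3, 4↦5, 5↦7, 6↦9, 7↦0, 8↦2, 9↦4, 10↦6]  zeros at y ∈ {7}
  x = 9: [0↦9, 1↦0, 2↦2, 3↦4, 4↦6, 5↦8, 6↦10, 7↦1, 8↦3, 9↦5, 10↦7]  zeros at y ∈ {1}
  x = 10: [0↦3, 1↦5, 2↦7, 3↦9, 4↦0, 5↦2, 6↦4, 7↦6, 8↦8, 9↦10, 10↦1]  zeros at y ∈ {4}
Collecting zeros: affine points = {(0, 5), (1, 4), (2, 1), (3, 7), (4, 0), (5, 2), (6, 2), (7, 0), (8, 7), (9, 1), (10, 4)}.
Total count |C(F_11)_aff| = 11.


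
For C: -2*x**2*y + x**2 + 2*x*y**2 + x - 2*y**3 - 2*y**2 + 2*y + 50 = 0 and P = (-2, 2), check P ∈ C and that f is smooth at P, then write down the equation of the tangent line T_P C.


Tangent line at P: 21*x - 54*y + 150 = 0.

Step 1: f(-2, 2) = 0, so P lies on C.
Step 2: partial derivatives
  f_x(x, y) = -4*x*y + 2*x + 2*y**2 + 1, f_y(x, y) = -2*x**2 + 4*x*y - 6*y**2 - 4*y + 2.
  f_x(P) = 21, f_y(P) = -54 (gradient nonzero, so P is smooth).
Step 3: tangent line at P: 21·(x − -2) + -54·(y − 2) = 0.
Expanding: 21*x - 54*y + 150 = 0.


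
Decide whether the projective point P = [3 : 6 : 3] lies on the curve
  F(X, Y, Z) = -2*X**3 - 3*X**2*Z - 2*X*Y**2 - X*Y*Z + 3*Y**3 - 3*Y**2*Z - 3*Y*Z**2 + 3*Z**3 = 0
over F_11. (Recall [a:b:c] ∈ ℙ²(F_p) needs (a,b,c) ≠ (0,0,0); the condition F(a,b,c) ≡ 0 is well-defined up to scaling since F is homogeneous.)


F(3,6,3) ≡ 3 (mod 11); P is NOT on the curve.

Evaluate F(3, 6, 3) term-by-term (mod 11).
  -2*X**3 ↦ -2·27·1·1 = -54
  -3*X**2*Z ↦ -3·9·1·3 = -81
  -2*X*Y**2 ↦ -2·3·36·1 = -216
  -X*Y*Z ↦ -1·3·6·3 = -54
  3*Y**3 ↦ 3·1·216·1 = 648
  -3*Y**2*Z ↦ -3·1·36·3 = -324
  -3*Y*Z**2 ↦ -3·1·6·9 = -162
  3*Z**3 ↦ 3·1·1·27 = 81
Sum: F(3, 6, 3) = (-54) + (-81) + (-216) + (-54) + (648) + (-324) + (-162) + (81) = -162.
Reducing mod 11: -162 ≡ 3 (mod 11).
Since F(a, b, c) ≡ 3 ≠ 0 (mod 11), P does NOT lie on the curve.


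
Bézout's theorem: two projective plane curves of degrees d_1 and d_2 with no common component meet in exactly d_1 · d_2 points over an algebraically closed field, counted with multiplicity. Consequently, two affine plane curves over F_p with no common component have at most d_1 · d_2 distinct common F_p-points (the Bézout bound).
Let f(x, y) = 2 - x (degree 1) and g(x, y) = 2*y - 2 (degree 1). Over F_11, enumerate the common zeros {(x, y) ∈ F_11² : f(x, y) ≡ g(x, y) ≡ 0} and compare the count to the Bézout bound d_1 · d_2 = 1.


Common zeros: {(2, 1)}; count = 1; Bézout bound = 1.

deg(f) = 1, deg(g) = 1, so Bézout bound = 1.
Scan x ∈ F_11. For each x, list the y ∈ F_11 with f(x, y) ≡ 0 and those with g(x, y) ≡ 0 (mod 11); the common zeros in that column are the intersection.
  x = 0: f ≡ 0 at y ∈ ∅; g ≡ 0 at y ∈ {1}; common: ∅.
  x = 1: f ≡ 0 at y ∈ ∅; g ≡ 0 at y ∈ {1}; common: ∅.
  x = 2: f ≡ 0 at y ∈ {0, 1, 2, 3, 4, 5, 6, 7, 8, 9, 10}; g ≡ 0 at y ∈ {1}; common: {1}.
  x = 3: f ≡ 0 at y ∈ ∅; g ≡ 0 at y ∈ {1}; common: ∅.
  x = 4: f ≡ 0 at y ∈ ∅; g ≡ 0 at y ∈ {1}; common: ∅.
  x = 5: f ≡ 0 at y ∈ ∅; g ≡ 0 at y ∈ {1}; common: ∅.
  x = 6: f ≡ 0 at y ∈ ∅; g ≡ 0 at y ∈ {1}; common: ∅.
  x = 7: f ≡ 0 at y ∈ ∅; g ≡ 0 at y ∈ {1}; common: ∅.
  x = 8: f ≡ 0 at y ∈ ∅; g ≡ 0 at y ∈ {1}; common: ∅.
  x = 9: f ≡ 0 at y ∈ ∅; g ≡ 0 at y ∈ {1}; common: ∅.
  x = 10: f ≡ 0 at y ∈ ∅; g ≡ 0 at y ∈ {1}; common: ∅.
Collecting: common zeros = {(2, 1)}, so the count is 1.
Comparison with the Bézout bound: 1 ≤ 1 = deg(f)·deg(g), as expected for curves with no common component (the bound is attained).


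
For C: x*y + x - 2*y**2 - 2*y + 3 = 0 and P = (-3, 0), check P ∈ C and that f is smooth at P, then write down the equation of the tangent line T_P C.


Tangent line at P: x - 5*y + 3 = 0.

Step 1: f(-3, 0) = 0, so P lies on C.
Step 2: partial derivatives
  f_x(x, y) = y + 1, f_y(x, y) = x - 4*y - 2.
  f_x(P) = 1, f_y(P) = -5 (gradient nonzero, so P is smooth).
Step 3: tangent line at P: 1·(x − -3) + -5·(y − 0) = 0.
Expanding: x - 5*y + 3 = 0.


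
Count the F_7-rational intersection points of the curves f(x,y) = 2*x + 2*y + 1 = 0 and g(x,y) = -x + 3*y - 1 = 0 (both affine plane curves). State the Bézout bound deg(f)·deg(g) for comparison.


Common zeros: {(2, 1)}; count = 1; Bézout bound = 1.

deg(f) = 1, deg(g) = 1, so Bézout bound = 1.
Scan x ∈ F_7. For each x, list the y ∈ F_7 with f(x, y) ≡ 0 and those with g(x, y) ≡ 0 (mod 7); the common zeros in that column are the intersection.
  x = 0: f ≡ 0 at y ∈ {3}; g ≡ 0 at y ∈ {5}; common: ∅.
  x = 1: f ≡ 0 at y ∈ {2}; g ≡ 0 at y ∈ {3}; common: ∅.
  x = 2: f ≡ 0 at y ∈ {1}; g ≡ 0 at y ∈ {1}; common: {1}.
  x = 3: f ≡ 0 at y ∈ {0}; g ≡ 0 at y ∈ {6}; common: ∅.
  x = 4: f ≡ 0 at y ∈ {6}; g ≡ 0 at y ∈ {4}; common: ∅.
  x = 5: f ≡ 0 at y ∈ {5}; g ≡ 0 at y ∈ {2}; common: ∅.
  x = 6: f ≡ 0 at y ∈ {4}; g ≡ 0 at y ∈ {0}; common: ∅.
Collecting: common zeros = {(2, 1)}, so the count is 1.
Comparison with the Bézout bound: 1 ≤ 1 = deg(f)·deg(g), as expected for curves with no common component (the bound is attained).


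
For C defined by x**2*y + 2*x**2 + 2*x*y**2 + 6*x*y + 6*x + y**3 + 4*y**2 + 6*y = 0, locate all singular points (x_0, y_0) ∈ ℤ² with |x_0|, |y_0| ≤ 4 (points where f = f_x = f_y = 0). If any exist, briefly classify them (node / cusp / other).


Singular points: {(3, -3)}; classification: node.

Compute partial derivatives:
  f_x = 2*x*y + 4*x + 2*y**2 + 6*y + 6.
  f_y = x**2 + 4*x*y + 6*x + 3*y**2 + 8*y + 6.
Scan x_0 ∈ {−4, ..., 4}. For each x_0, f_y(x_0, y) is a polynomial in y; find its integer roots y ∈ {−4, ..., 4}, then test f_x and f at those candidates.
  x = -4: f_y(-4, y) = 3*y**2 - 8*y - 2; no integer root y with |y| ≤ 4.
  x = -3: f_y(-3, y) = 3*y**2 - 4*y - 3; no integer root y with |y| ≤ 4.
  x = -2: f_y(-2, y) = 3*y**2 - 2; no integer root y with |y| ≤ 4.
  x = -1: f_y(-1, y) = 3*y**2 + 4*y + 1; vanishes at y ∈ {-1}. (-1, -1): f_x = 0 but f = -4 ≠ 0.
  x = 0: f_y(0, y) = 3*y**2 + 8*y + 6; no integer root y with |y| ≤ 4.
  x = 1: f_y(1, y) = 3*y**2 + 12*y + 13; no integer root y with |y| ≤ 4.
  x = 2: f_y(2, y) = 3*y**2 + 16*y + 22; no integer root y with |y| ≤ 4.
  x = 3: f_y(3, y) = 3*y**2 + 20*y + 33; vanishes at y ∈ {-3}. (3, -3): f_x = 0, f = 0 — SINGULAR.
  x = 4: f_y(4, y) = 3*y**2 + 24*y + 46; no integer root y with |y| ≤ 4.
Only singular point on the grid: (3, -3).
Classify: substitute x = 3 + u, y = -3 + v and expand: f = u**2*v - u**2 + 2*u*v**2 + v**3 + v**2.
No constant or linear terms (consistent with a singular point). Quadratic part: -u**2 + v**2. Cubic part: u**2*v + 2*u*v**2 + v**3.
The quadratic part v**2 - u**2 = (v − u)(v + u) splits into two distinct linear factors, so there are two distinct tangent lines y − -3 = ±(x − 3) — this is a node (ordinary double point).
Classification: node.


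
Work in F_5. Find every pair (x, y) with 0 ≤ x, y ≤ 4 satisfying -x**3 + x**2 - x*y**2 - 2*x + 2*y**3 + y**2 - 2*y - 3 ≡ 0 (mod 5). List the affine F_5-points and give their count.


Affine F_5-points: {(1, 0), (1, 1), (1, 4)}; count = 3.

For each of the 25 pairs (x, y) ∈ F_5², evaluate f(x, y) mod 5. Record the zeros.
  x = 0: [0↦2, 1↦3, 2↦3, 3↦4, 4↦3]  zeros at y ∈ ∅
  x = 1: [0↦0, 1↦0, 2↦2, 3↦3, 4↦0]  zeros at y ∈ {0, 1, 4}
  x = 2: [0↦4, 1↦3, 2↦2, 3↦3, 4↦3]  zeros at y ∈ ∅
  x = 3: [0↦3, 1↦1, 2↦2, 3↦3, 4↦1]  zeros at y ∈ ∅
  x = 4: [0↦1, 1↦3, 2↦1, 3↦2, 4↦3]  zeros at y ∈ ∅
Collecting zeros: affine points = {(1, 0), (1, 1), (1, 4)}.
Total count |C(F_5)_aff| = 3.


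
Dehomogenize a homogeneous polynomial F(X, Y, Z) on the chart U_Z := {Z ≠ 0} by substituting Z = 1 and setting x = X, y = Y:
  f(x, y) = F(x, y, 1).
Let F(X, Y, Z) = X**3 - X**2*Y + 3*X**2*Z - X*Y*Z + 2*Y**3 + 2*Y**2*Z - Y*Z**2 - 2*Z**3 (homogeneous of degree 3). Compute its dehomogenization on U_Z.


f(x, y) = x**3 - x**2*y + 3*x**2 - x*y + 2*y**3 + 2*y**2 - y - 2

On U_Z we set Z = 1. Each monomial c·X^i·Y^j·Z^k in F becomes c·x^i·y^j·1^k = c·x^i·y^j.
Substituting Z = 1: F(X, Y, 1) = x**3 - x**2*y + 3*x**2 - x*y + 2*y**3 + 2*y**2 - y - 2.
Note: deg(f) ≤ deg(F) = 3; strict inequality happens when F is divisible by Z (lost terms).


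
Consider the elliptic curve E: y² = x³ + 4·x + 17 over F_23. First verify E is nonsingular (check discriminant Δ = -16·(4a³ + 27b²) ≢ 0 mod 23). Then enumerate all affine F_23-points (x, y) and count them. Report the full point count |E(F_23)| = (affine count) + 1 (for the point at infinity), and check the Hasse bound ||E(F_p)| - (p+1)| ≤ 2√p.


Affine points = {(5, 1), (5, 22), (6, 2), (6, 21), (8, 3), (8, 20), (9, 0), (11, 9), (11, 14), (13, 9), (13, 14), (15, 5), (15, 18), (19, 11), (19, 12), (20, 1), (20, 22), (21, 1), (21, 22), (22, 9), (22, 14)}; affine count = 21; |E(F_23)| = 22.

Discriminant check: Δ ∝ 4a³ + 27b² = 4·4³ + 27·17² = 4·64 + 27·289 ≡ 9 (mod 23). Nonzero ⇒ E is nonsingular.
For each x ∈ F_23, compute rhs = x³ + 4·x + 17 mod 23, then count y ∈ F_23 with y² ≡ rhs.
  x = 0: rhs = 17, matching y values: none (0 points).
  x = 1: rhs = 22, matching y values: none (0 points).
  x = 2: rhs = 10, matching y values: none (0 points).
  x = 3: rhs = 10, matching y values: none (0 points).
  x = 4: rhs = 5, matching y values: none (0 points).
  x = 5: rhs = 1, matching y values: 1, 22 (2 points).
  x = 6: rhs = 4, matching y values: 2, 21 (2 points).
  x = 7: rhs = 20, matching y values: none (0 points).
  x = 8: rhs = 9, matching y values: 3, 20 (2 points).
  x = 9: rhs = 0, matching y values: 0 (1 points).
  x = 10: rhs = 22, matching y values: none (0 points).
  x = 11: rhs = 12, matching y values: 9, 14 (2 points).
  x = 12: rhs = 22, matching y values: none (0 points).
  x = 13: rhs = 12, matching y values: 9, 14 (2 points).
  x = 14: rhs = 11, matching y values: none (0 points).
  x = 15: rhs = 2, matching y values: 5, 18 (2 points).
  x = 16: rhs = 14, matching y values: none (0 points).
  x = 17: rhs = 7, matching y values: none (0 points).
  x = 18: rhs = 10, matching y values: none (0 points).
  x = 19: rhs = 6, matching y values: 11, 12 (2 points).
  x = 20: rhs = 1, matching y values: 1, 22 (2 points).
  x = 21: rhs = 1, matching y values: 1, 22 (2 points).
  x = 22: rhs = 12, matching y values: 9, 14 (2 points).
Total affine count: 21.
Full point count |E(F_23)| = 21 + 1 = 22.
Hasse bound: |22 − (23+1)| = |-2| = 2 ≤ 2√23 ≈ 9.5917 ✓.


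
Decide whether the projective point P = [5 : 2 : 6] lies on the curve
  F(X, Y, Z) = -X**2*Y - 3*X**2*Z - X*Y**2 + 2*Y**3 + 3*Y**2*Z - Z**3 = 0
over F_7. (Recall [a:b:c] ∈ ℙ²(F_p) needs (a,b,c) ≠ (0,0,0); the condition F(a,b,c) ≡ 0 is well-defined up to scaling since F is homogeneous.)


F(5,2,6) ≡ 3 (mod 7); P is NOT on the curve.

Evaluate F(5, 2, 6) term-by-term (mod 7).
  -X**2*Y ↦ -1·25·2·1 = -50
  -3*X**2*Z ↦ -3·25·1·6 = -450
  -X*Y**2 ↦ -1·5·4·1 = -20
  2*Y**3 ↦ 2·1·8·1 = 16
  3*Y**2*Z ↦ 3·1·4·6 = 72
  -Z**3 ↦ -1·1·1·216 = -216
Sum: F(5, 2, 6) = (-50) + (-450) + (-20) + (16) + (72) + (-216) = -648.
Reducing mod 7: -648 ≡ 3 (mod 7).
Since F(a, b, c) ≡ 3 ≠ 0 (mod 7), P does NOT lie on the curve.


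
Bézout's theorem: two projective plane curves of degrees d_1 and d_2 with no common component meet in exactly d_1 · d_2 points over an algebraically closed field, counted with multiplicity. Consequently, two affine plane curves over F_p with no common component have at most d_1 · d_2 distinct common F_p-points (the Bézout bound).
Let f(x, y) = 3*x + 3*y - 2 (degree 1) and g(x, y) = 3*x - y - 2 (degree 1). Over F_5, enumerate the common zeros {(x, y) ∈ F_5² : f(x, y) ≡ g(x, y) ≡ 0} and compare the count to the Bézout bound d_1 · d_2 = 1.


Common zeros: {(4, 0)}; count = 1; Bézout bound = 1.

deg(f) = 1, deg(g) = 1, so Bézout bound = 1.
Scan x ∈ F_5. For each x, list the y ∈ F_5 with f(x, y) ≡ 0 and those with g(x, y) ≡ 0 (mod 5); the common zeros in that column are the intersection.
  x = 0: f ≡ 0 at y ∈ {4}; g ≡ 0 at y ∈ {3}; common: ∅.
  x = 1: f ≡ 0 at y ∈ {3}; g ≡ 0 at y ∈ {1}; common: ∅.
  x = 2: f ≡ 0 at y ∈ {2}; g ≡ 0 at y ∈ {4}; common: ∅.
  x = 3: f ≡ 0 at y ∈ {1}; g ≡ 0 at y ∈ {2}; common: ∅.
  x = 4: f ≡ 0 at y ∈ {0}; g ≡ 0 at y ∈ {0}; common: {0}.
Collecting: common zeros = {(4, 0)}, so the count is 1.
Comparison with the Bézout bound: 1 ≤ 1 = deg(f)·deg(g), as expected for curves with no common component (the bound is attained).


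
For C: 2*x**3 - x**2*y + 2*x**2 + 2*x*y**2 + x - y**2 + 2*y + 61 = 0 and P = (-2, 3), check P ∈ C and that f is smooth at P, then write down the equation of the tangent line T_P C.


Tangent line at P: 47*x - 32*y + 190 = 0.

Step 1: f(-2, 3) = 0, so P lies on C.
Step 2: partial derivatives
  f_x(x, y) = 6*x**2 - 2*x*y + 4*x + 2*y**2 + 1, f_y(x, y) = -x**2 + 4*x*y - 2*y + 2.
  f_x(P) = 47, f_y(P) = -32 (gradient nonzero, so P is smooth).
Step 3: tangent line at P: 47·(x − -2) + -32·(y − 3) = 0.
Expanding: 47*x - 32*y + 190 = 0.


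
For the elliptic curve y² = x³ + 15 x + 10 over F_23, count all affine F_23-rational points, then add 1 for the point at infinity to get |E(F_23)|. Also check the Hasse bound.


Affine points = {(1, 7), (1, 16), (2, 5), (2, 18), (3, 6), (3, 17), (5, 7), (5, 16), (9, 0), (12, 3), (12, 20), (17, 7), (17, 16), (19, 1), (19, 22), (21, 8), (21, 15)}; affine count = 17; |E(F_23)| = 18.

Discriminant check: Δ ∝ 4a³ + 27b² = 4·15³ + 27·10² = 4·3375 + 27·100 ≡ 8 (mod 23). Nonzero ⇒ E is nonsingular.
For each x ∈ F_23, compute rhs = x³ + 15·x + 10 mod 23, then count y ∈ F_23 with y² ≡ rhs.
  x = 0: rhs = 10, matching y values: none (0 points).
  x = 1: rhs = 3, matching y values: 7, 16 (2 points).
  x = 2: rhs = 2, matching y values: 5, 18 (2 points).
  x = 3: rhs = 13, matching y values: 6, 17 (2 points).
  x = 4: rhs = 19, matching y values: none (0 points).
  x = 5: rhs = 3, matching y values: 7, 16 (2 points).
  x = 6: rhs = 17, matching y values: none (0 points).
  x = 7: rhs = 21, matching y values: none (0 points).
  x = 8: rhs = 21, matching y values: none (0 points).
  x = 9: rhs = 0, matching y values: 0 (1 points).
  x = 10: rhs = 10, matching y values: none (0 points).
  x = 11: rhs = 11, matching y values: none (0 points).
  x = 12: rhs = 9, matching y values: 3, 20 (2 points).
  x = 13: rhs = 10, matching y values: none (0 points).
  x = 14: rhs = 20, matching y values: none (0 points).
  x = 15: rhs = 22, matching y values: none (0 points).
  x = 16: rhs = 22, matching y values: none (0 points).
  x = 17: rhs = 3, matching y values: 7, 16 (2 points).
  x = 18: rhs = 17, matching y values: none (0 points).
  x = 19: rhs = 1, matching y values: 1, 22 (2 points).
  x = 20: rhs = 7, matching y values: none (0 points).
  x = 21: rhs = 18, matching y values: 8, 15 (2 points).
  x = 22: rhs = 17, matching y values: none (0 points).
Total affine count: 17.
Full point count |E(F_23)| = 17 + 1 = 18.
Hasse bound: |18 − (23+1)| = |-6| = 6 ≤ 2√23 ≈ 9.5917 ✓.


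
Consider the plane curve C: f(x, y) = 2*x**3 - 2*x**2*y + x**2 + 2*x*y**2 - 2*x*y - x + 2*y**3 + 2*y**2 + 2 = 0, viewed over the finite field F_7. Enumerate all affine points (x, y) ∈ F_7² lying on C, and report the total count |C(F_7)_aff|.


Affine F_7-points: {(1, 2), (2, 4), (3, 5), (6, 3), (6, 5), (6, 6)}; count = 6.

For each of the 49 pairs (x, y) ∈ F_7², evaluate f(x, y) mod 7. Record the zeros.
  x = 0: [0↦2, 1↦6, 2↦5, 3↦4, 4↦1, 5↦1, 6↦2]  zeros at y ∈ ∅
  x = 1: [0↦4, 1↦6, 2↦0, 3↦5, 4↦5, 5↦5, 6↦3]  zeros at y ∈ {2}
  x = 2: [0↦6, 1↦2, 2↦1, 3↦1, 4↦0, 5↦3, 6↦1]  zeros at y ∈ {4}
  x = 3: [0↦6, 1↦6, 2↦6, 3↦4, 4↦5, 5↦0, 6↦1]  zeros at y ∈ {5}
  x = 4: [0↦2, 1↦2, 2↦6, 3↦5, 4↦4, 5↦1, 6↦1]  zeros at y ∈ ∅
  x = 5: [0↦6, 1↦2, 2↦6, 3↦2, 4↦2, 5↦4, 6↦6]  zeros at y ∈ ∅
  x = 6: [0↦2, 1↦4, 2↦4, 3↦0, 4↦4, 5↦0, 6↦0]  zeros at y ∈ {3, 5, 6}
Collecting zeros: affine points = {(1, 2), (2, 4), (3, 5), (6, 3), (6, 5), (6, 6)}.
Total count |C(F_7)_aff| = 6.


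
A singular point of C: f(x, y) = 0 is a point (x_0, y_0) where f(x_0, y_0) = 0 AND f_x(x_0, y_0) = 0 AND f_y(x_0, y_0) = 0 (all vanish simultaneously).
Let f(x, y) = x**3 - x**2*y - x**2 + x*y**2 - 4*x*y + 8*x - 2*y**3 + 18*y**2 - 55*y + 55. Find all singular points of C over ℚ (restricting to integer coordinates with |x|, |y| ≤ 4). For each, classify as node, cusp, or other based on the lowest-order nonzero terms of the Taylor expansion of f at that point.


Singular points: {(1, 3)}; classification: node.

Compute partial derivatives:
  f_x = 3*x**2 - 2*x*y - 2*x + y**2 - 4*y + 8.
  f_y = -x**2 + 2*x*y - 4*x - 6*y**2 + 36*y - 55.
Scan x_0 ∈ {−4, ..., 4}. For each x_0, f_y(x_0, y) is a polynomial in y; find its integer roots y ∈ {−4, ..., 4}, then test f_x and f at those candidates.
  x = -4: f_y(-4, y) = -6*y**2 + 28*y - 55; no integer root y with |y| ≤ 4.
  x = -3: f_y(-3, y) = -6*y**2 + 30*y - 52; no integer root y with |y| ≤ 4.
  x = -2: f_y(-2, y) = -6*y**2 + 32*y - 51; no integer root y with |y| ≤ 4.
  x = -1: f_y(-1, y) = -6*y**2 + 34*y - 52; no integer root y with |y| ≤ 4.
  x = 0: f_y(0, y) = -6*y**2 + 36*y - 55; no integer root y with |y| ≤ 4.
  x = 1: f_y(1, y) = -6*y**2 + 38*y - 60; vanishes at y ∈ {3}. (1, 3): f_x = 0, f = 0 — SINGULAR.
  x = 2: f_y(2, y) = -6*y**2 + 40*y - 67; no integer root y with |y| ≤ 4.
  x = 3: f_y(3, y) = -6*y**2 + 42*y - 76; no integer root y with |y| ≤ 4.
  x = 4: f_y(4, y) = -6*y**2 + 44*y - 87; no integer root y with |y| ≤ 4.
Only singular point on the grid: (1, 3).
Classify: substitute x = 1 + u, y = 3 + v and expand: f = u**3 - u**2*v - u**2 + u*v**2 - 2*v**3 + v**2.
No constant or linear terms (consistent with a singular point). Quadratic part: -u**2 + v**2. Cubic part: u**3 - u**2*v + u*v**2 - 2*v**3.
The quadratic part v**2 - u**2 = (v − u)(v + u) splits into two distinct linear factors, so there are two distinct tangent lines y − 3 = ±(x − 1) — this is a node (ordinary double point).
Classification: node.


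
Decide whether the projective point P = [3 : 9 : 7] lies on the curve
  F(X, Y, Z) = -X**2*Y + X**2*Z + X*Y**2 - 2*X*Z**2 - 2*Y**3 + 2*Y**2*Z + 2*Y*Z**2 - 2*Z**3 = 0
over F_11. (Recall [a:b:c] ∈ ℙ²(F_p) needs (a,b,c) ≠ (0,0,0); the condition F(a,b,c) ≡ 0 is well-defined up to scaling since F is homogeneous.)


F(3,9,7) ≡ 1 (mod 11); P is NOT on the curve.

Evaluate F(3, 9, 7) term-by-term (mod 11).
  -X**2*Y ↦ -1·9·9·1 = -81
  X**2*Z ↦ 1·9·1·7 = 63
  X*Y**2 ↦ 1·3·81·1 = 243
  -2*X*Z**2 ↦ -2·3·1·49 = -294
  -2*Y**3 ↦ -2·1·729·1 = -1458
  2*Y**2*Z ↦ 2·1·81·7 = 1134
  2*Y*Z**2 ↦ 2·1·9·49 = 882
  -2*Z**3 ↦ -2·1·1·343 = -686
Sum: F(3, 9, 7) = (-81) + (63) + (243) + (-294) + (-1458) + (1134) + (882) + (-686) = -197.
Reducing mod 11: -197 ≡ 1 (mod 11).
Since F(a, b, c) ≡ 1 ≠ 0 (mod 11), P does NOT lie on the curve.


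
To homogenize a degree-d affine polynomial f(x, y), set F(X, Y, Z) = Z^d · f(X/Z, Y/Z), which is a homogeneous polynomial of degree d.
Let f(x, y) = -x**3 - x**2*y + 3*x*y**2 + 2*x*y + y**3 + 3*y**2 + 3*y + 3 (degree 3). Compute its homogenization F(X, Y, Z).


F(X, Y, Z) = -X**3 - X**2*Y + 3*X*Y**2 + 2*X*Y*Z + Y**3 + 3*Y**2*Z + 3*Y*Z**2 + 3*Z**3

deg(f) = 3.
Substitute x = X/Z, y = Y/Z into f, then multiply by Z^3.
  monomial -1·x^3·y^0 ↦ -1·X^3·Y^0·Z^0.
  monomial -1·x^2·y^1 ↦ -1·X^2·Y^1·Z^0.
  monomial 3·x^1·y^2 ↦ 3·X^1·Y^2·Z^0.
  monomial 2·x^1·y^1 ↦ 2·X^1·Y^1·Z^1.
  monomial 1·x^0·y^3 ↦ 1·X^0·Y^3·Z^0.
  monomial 3·x^0·y^2 ↦ 3·X^0·Y^2·Z^1.
  monomial 3·x^0·y^1 ↦ 3·X^0·Y^1·Z^2.
  monomial 3·x^0·y^0 ↦ 3·X^0·Y^0·Z^3.
Collecting: F(X, Y, Z) = -X**3 - X**2*Y + 3*X*Y**2 + 2*X*Y*Z + Y**3 + 3*Y**2*Z + 3*Y*Z**2 + 3*Z**3.


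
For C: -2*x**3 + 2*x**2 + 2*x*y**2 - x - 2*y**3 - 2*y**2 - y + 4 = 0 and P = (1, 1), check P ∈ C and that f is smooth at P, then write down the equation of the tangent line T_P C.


Tangent line at P: -x - 7*y + 8 = 0.

Step 1: f(1, 1) = 0, so P lies on C.
Step 2: partial derivatives
  f_x(x, y) = -6*x**2 + 4*x + 2*y**2 - 1, f_y(x, y) = 4*x*y - 6*y**2 - 4*y - 1.
  f_x(P) = -1, f_y(P) = -7 (gradient nonzero, so P is smooth).
Step 3: tangent line at P: -1·(x − 1) + -7·(y − 1) = 0.
Expanding: -x - 7*y + 8 = 0.


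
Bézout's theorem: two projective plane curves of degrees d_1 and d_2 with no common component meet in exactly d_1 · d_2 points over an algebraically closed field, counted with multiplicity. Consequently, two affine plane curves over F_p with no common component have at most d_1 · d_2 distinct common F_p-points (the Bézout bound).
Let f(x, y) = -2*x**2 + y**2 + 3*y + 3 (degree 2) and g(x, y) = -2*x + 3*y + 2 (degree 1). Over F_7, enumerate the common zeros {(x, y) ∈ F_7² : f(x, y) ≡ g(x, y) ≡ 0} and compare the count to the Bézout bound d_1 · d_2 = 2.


Common zeros: {(5, 5)}; count = 1; Bézout bound = 2.

deg(f) = 2, deg(g) = 1, so Bézout bound = 2.
Scan x ∈ F_7. For each x, list the y ∈ F_7 with f(x, y) ≡ 0 and those with g(x, y) ≡ 0 (mod 7); the common zeros in that column are the intersection.
  x = 0: f ≡ 0 at y ∈ {1, 3}; g ≡ 0 at y ∈ {4}; common: ∅.
  x = 1: f ≡ 0 at y ∈ ∅; g ≡ 0 at y ∈ {0}; common: ∅.
  x = 2: f ≡ 0 at y ∈ {5, 6}; g ≡ 0 at y ∈ {3}; common: ∅.
  x = 3: f ≡ 0 at y ∈ ∅; g ≡ 0 at y ∈ {6}; common: ∅.
  x = 4: f ≡ 0 at y ∈ ∅; g ≡ 0 at y ∈ {2}; common: ∅.
  x = 5: f ≡ 0 at y ∈ {5, 6}; g ≡ 0 at y ∈ {5}; common: {5}.
  x = 6: f ≡ 0 at y ∈ ∅; g ≡ 0 at y ∈ {1}; common: ∅.
Collecting: common zeros = {(5, 5)}, so the count is 1.
Comparison with the Bézout bound: 1 ≤ 2 = deg(f)·deg(g), as expected for curves with no common component (the affine F_7-count falls short of the bound because intersections may lie at infinity, over extension fields, or carry multiplicity).


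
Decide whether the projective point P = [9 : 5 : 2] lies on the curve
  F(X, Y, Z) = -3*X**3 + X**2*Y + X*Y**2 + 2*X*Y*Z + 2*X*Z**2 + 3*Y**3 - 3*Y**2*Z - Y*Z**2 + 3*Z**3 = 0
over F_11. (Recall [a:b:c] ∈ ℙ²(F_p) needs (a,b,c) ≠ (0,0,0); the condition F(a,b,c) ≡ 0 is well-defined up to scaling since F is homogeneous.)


F(9,5,2) ≡ 2 (mod 11); P is NOT on the curve.

Evaluate F(9, 5, 2) term-by-term (mod 11).
  -3*X**3 ↦ -3·729·1·1 = -2187
  X**2*Y ↦ 1·81·5·1 = 405
  X*Y**2 ↦ 1·9·25·1 = 225
  2*X*Y*Z ↦ 2·9·5·2 = 180
  2*X*Z**2 ↦ 2·9·1·4 = 72
  3*Y**3 ↦ 3·1·125·1 = 375
  -3*Y**2*Z ↦ -3·1·25·2 = -150
  -Y*Z**2 ↦ -1·1·5·4 = -20
  3*Z**3 ↦ 3·1·1·8 = 24
Sum: F(9, 5, 2) = (-2187) + (405) + (225) + (180) + (72) + (375) + (-150) + (-20) + (24) = -1076.
Reducing mod 11: -1076 ≡ 2 (mod 11).
Since F(a, b, c) ≡ 2 ≠ 0 (mod 11), P does NOT lie on the curve.


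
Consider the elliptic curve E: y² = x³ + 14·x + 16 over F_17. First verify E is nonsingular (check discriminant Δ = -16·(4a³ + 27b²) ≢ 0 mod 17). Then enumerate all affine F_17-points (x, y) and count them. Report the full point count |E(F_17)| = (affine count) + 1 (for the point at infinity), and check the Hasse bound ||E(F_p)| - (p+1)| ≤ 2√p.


Affine points = {(0, 4), (0, 13), (2, 1), (2, 16), (3, 0), (4, 0), (7, 7), (7, 10), (9, 2), (9, 15), (10, 0), (12, 5), (12, 12), (13, 7), (13, 10), (14, 7), (14, 10), (16, 1), (16, 16)}; affine count = 19; |E(F_17)| = 20.

Discriminant check: Δ ∝ 4a³ + 27b² = 4·14³ + 27·16² = 4·2744 + 27·256 ≡ 4 (mod 17). Nonzero ⇒ E is nonsingular.
For each x ∈ F_17, compute rhs = x³ + 14·x + 16 mod 17, then count y ∈ F_17 with y² ≡ rhs.
  x = 0: rhs = 16, matching y values: 4, 13 (2 points).
  x = 1: rhs = 14, matching y values: none (0 points).
  x = 2: rhs = 1, matching y values: 1, 16 (2 points).
  x = 3: rhs = 0, matching y values: 0 (1 points).
  x = 4: rhs = 0, matching y values: 0 (1 points).
  x = 5: rhs = 7, matching y values: none (0 points).
  x = 6: rhs = 10, matching y values: none (0 points).
  x = 7: rhs = 15, matching y values: 7, 10 (2 points).
  x = 8: rhs = 11, matching y values: none (0 points).
  x = 9: rhs = 4, matching y values: 2, 15 (2 points).
  x = 10: rhs = 0, matching y values: 0 (1 points).
  x = 11: rhs = 5, matching y values: none (0 points).
  x = 12: rhs = 8, matching y values: 5, 12 (2 points).
  x = 13: rhs = 15, matching y values: 7, 10 (2 points).
  x = 14: rhs = 15, matching y values: 7, 10 (2 points).
  x = 15: rhs = 14, matching y values: none (0 points).
  x = 16: rhs = 1, matching y values: 1, 16 (2 points).
Total affine count: 19.
Full point count |E(F_17)| = 19 + 1 = 20.
Hasse bound: |20 − (17+1)| = |2| = 2 ≤ 2√17 ≈ 8.2462 ✓.


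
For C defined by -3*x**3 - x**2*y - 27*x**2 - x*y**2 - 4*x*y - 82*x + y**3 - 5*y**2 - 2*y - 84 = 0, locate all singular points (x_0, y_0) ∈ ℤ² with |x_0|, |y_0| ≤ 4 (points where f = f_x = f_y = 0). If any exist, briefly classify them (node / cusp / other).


Singular points: {(-3, 1)}; classification: node.

Compute partial derivatives:
  f_x = -9*x**2 - 2*x*y - 54*x - y**2 - 4*y - 82.
  f_y = -x**2 - 2*x*y - 4*x + 3*y**2 - 10*y - 2.
Scan x_0 ∈ {−4, ..., 4}. For each x_0, f_y(x_0, y) is a polynomial in y; find its integer roots y ∈ {−4, ..., 4}, then test f_x and f at those candidates.
  x = -4: f_y(-4, y) = 3*y**2 - 2*y - 2; no integer root y with |y| ≤ 4.
  x = -3: f_y(-3, y) = 3*y**2 - 4*y + 1; vanishes at y ∈ {1}. (-3, 1): f_x = 0, f = 0 — SINGULAR.
  x = -2: f_y(-2, y) = 3*y**2 - 6*y + 2; no integer root y with |y| ≤ 4.
  x = -1: f_y(-1, y) = 3*y**2 - 8*y + 1; no integer root y with |y| ≤ 4.
  x = 0: f_y(0, y) = 3*y**2 - 10*y - 2; no integer root y with |y| ≤ 4.
  x = 1: f_y(1, y) = 3*y**2 - 12*y - 7; no integer root y with |y| ≤ 4.
  x = 2: f_y(2, y) = 3*y**2 - 14*y - 14; no integer root y with |y| ≤ 4.
  x = 3: f_y(3, y) = 3*y**2 - 16*y - 23; no integer root y with |y| ≤ 4.
  x = 4: f_y(4, y) = 3*y**2 - 18*y - 34; no integer root y with |y| ≤ 4.
Only singular point on the grid: (-3, 1).
Classify: substitute x = -3 + u, y = 1 + v and expand: f = -3*u**3 - u**2*v - u**2 - u*v**2 + v**3 + v**2.
No constant or linear terms (consistent with a singular point). Quadratic part: -u**2 + v**2. Cubic part: -3*u**3 - u**2*v - u*v**2 + v**3.
The quadratic part v**2 - u**2 = (v − u)(v + u) splits into two distinct linear factors, so there are two distinct tangent lines y − 1 = ±(x − -3) — this is a node (ordinary double point).
Classification: node.


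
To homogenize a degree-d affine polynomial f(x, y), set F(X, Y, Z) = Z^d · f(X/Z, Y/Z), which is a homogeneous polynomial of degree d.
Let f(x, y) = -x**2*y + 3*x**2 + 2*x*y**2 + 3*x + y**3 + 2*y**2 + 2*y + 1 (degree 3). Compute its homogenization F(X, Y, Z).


F(X, Y, Z) = -X**2*Y + 3*X**2*Z + 2*X*Y**2 + 3*X*Z**2 + Y**3 + 2*Y**2*Z + 2*Y*Z**2 + Z**3

deg(f) = 3.
Substitute x = X/Z, y = Y/Z into f, then multiply by Z^3.
  monomial -1·x^2·y^1 ↦ -1·X^2·Y^1·Z^0.
  monomial 3·x^2·y^0 ↦ 3·X^2·Y^0·Z^1.
  monomial 2·x^1·y^2 ↦ 2·X^1·Y^2·Z^0.
  monomial 3·x^1·y^0 ↦ 3·X^1·Y^0·Z^2.
  monomial 1·x^0·y^3 ↦ 1·X^0·Y^3·Z^0.
  monomial 2·x^0·y^2 ↦ 2·X^0·Y^2·Z^1.
  monomial 2·x^0·y^1 ↦ 2·X^0·Y^1·Z^2.
  monomial 1·x^0·y^0 ↦ 1·X^0·Y^0·Z^3.
Collecting: F(X, Y, Z) = -X**2*Y + 3*X**2*Z + 2*X*Y**2 + 3*X*Z**2 + Y**3 + 2*Y**2*Z + 2*Y*Z**2 + Z**3.


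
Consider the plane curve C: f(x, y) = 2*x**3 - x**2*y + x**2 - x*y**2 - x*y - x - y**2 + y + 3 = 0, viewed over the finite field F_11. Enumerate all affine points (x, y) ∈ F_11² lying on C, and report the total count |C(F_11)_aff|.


Affine F_11-points: {(4, 0), (4, 5), (5, 3), (5, 5), (6, 6), (6, 7), (10, 8)}; count = 7.

For each of the 121 pairs (x, y) ∈ F_11², evaluate f(x, y) mod 11. Record the zeros.
  x = 0: [0↦3, 1↦3, 2↦1, 3↦8, 4↦2, 5↦5, 6↦6, 7↦5, 8↦2, 9↦8, 10↦1]  zeros at y ∈ ∅
  x = 1: [0↦5, 1↦2, 2↦6, 3↦6, 4↦2, 5↦5, 6↦4, 7↦10, 8↦1, 9↦10, 10↦4]  zeros at y ∈ ∅
  x = 2: [0↦10, 1↦2, 2↦10, 3↦1, 4↦8, 5↦9, 6↦4, 7↦4, 8↦9, 9↦8, 10↦1]  zeros at y ∈ ∅
  x = 3: [0↦8, 1↦4, 2↦3, 3↦5, 4↦10, 5↦7, 6↦7, 7↦10, 8↦5, 9↦3, 10↦4]  zeros at y ∈ ∅
  x = 4: [0↦0, 1↦9, 2↦8, 3↦8, 4↦9, 5↦0, 6↦3, 7↦7, 8↦1, 9↦7, 10↦3]  zeros at y ∈ {0, 5}
  x = 5: [0↦9, 1↦7, 2↦4, 3↦0, 4↦6, 5↦0, 6↦4, 7↦7, 8↦9, 9↦10, 10↦10]  zeros at y ∈ {3, 5}
  x = 6: [0↦3, 1↦10, 2↦3, 3↦4, 4↦2, 5↦8, 6↦0, 7↦0, 8↦8, 9↦2, 10↦4]  zeros at y ∈ {6, 7}
  x = 7: [0↦5, 1↦8, 2↦6, 3↦10, 4↦9, 5↦3, 6↦3, 7↦9, 8↦10, 9↦6, 10↦8]  zeros at y ∈ ∅
  x = 8: [0↦5, 1↦2, 2↦3, 3↦8, 4↦6, 5↦8, 6↦3, 7↦2, 8↦5, 9↦1, 10↦1]  zeros at y ∈ ∅
  x = 9: [0↦4, 1↦4, 2↦6, 3↦10, 4↦5, 5↦2, 6↦1, 7↦2, 8↦5, 9↦10, 10↦6]  zeros at y ∈ ∅
  x = 10: [0↦3, 1↦4, 2↦5, 3↦6, 4↦7, 5↦8, 6↦9, 7↦10, 8↦0, 9↦1, 10↦2]  zeros at y ∈ {8}
Collecting zeros: affine points = {(4, 0), (4, 5), (5, 3), (5, 5), (6, 6), (6, 7), (10, 8)}.
Total count |C(F_11)_aff| = 7.
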